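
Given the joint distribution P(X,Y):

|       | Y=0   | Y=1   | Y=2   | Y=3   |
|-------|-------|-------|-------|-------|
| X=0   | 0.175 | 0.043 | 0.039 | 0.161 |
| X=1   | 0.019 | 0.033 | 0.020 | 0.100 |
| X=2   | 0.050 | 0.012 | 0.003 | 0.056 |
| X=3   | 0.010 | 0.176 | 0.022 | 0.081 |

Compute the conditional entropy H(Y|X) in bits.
1.5821 bits

H(Y|X) = H(X,Y) - H(X)

H(X,Y) = -Σ_{x,y} P(x,y) log₂ P(x,y). Per-cell terms -P(x,y)·log₂P(x,y):
  X=0: 0.44005, 0.19520, 0.18253, 0.42421
  X=1: 0.10864, 0.16241, 0.11288, 0.33219
  X=2: 0.21610, 0.07657, 0.02514, 0.23287
  X=3: 0.06644, 0.44112, 0.12114, 0.29370
Sum of the 16 terms: H(X,Y) = 3.4312 bits

Marginal of X (row sums):
  P(X=0) = 0.175 + 0.043 + 0.039 + 0.161 = 0.418
  P(X=1) = 0.019 + 0.033 + 0.020 + 0.100 = 0.172
  P(X=2) = 0.050 + 0.012 + 0.003 + 0.056 = 0.121
  P(X=3) = 0.010 + 0.176 + 0.022 + 0.081 = 0.289
H(X) = -[0.418·log₂(0.418) + 0.172·log₂(0.172) + 0.121·log₂(0.121) + 0.289·log₂(0.289)]
  = 0.52602 + 0.43680 + 0.36868 + 0.51756 = 1.8491 bits

H(Y|X) = H(X,Y) - H(X) = 3.4312 - 1.8491 = 1.5821 bits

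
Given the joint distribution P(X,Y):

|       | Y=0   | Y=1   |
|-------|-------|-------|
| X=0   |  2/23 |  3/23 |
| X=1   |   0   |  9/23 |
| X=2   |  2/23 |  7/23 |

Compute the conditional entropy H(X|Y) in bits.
1.3815 bits

H(X|Y) = H(X,Y) - H(Y)

H(X,Y) = -Σ_{x,y} P(x,y) log₂ P(x,y). Per-cell terms -P(x,y)·log₂P(x,y):
  X=0: 0.3064, 0.3833
  X=1: 0.0000, 0.5297
  X=2: 0.3064, 0.5223
  (cells with P = 0 contribute 0)
Sum of the 6 terms: H(X,Y) = 2.0481 bits

Marginal of Y (column sums):
  P(Y=0) = 2/23 + 0 + 2/23 = 4/23
  P(Y=1) = 3/23 + 9/23 + 7/23 = 19/23
H(Y) = -[(4/23)·log₂(4/23) + (19/23)·log₂(19/23)]
  = 0.4389 + 0.2277 = 0.6666 bits

H(X|Y) = H(X,Y) - H(Y) = 2.0481 - 0.6666 = 1.3815 bits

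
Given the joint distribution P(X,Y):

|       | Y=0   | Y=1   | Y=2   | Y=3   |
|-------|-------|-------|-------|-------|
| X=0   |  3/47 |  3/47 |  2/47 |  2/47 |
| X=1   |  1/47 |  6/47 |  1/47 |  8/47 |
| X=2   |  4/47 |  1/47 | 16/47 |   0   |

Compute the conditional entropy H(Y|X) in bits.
1.3710 bits

H(Y|X) = H(X,Y) - H(X)

H(X,Y) = -Σ_{x,y} P(x,y) log₂ P(x,y). Per-cell terms -P(x,y)·log₂P(x,y):
  X=0: 0.25338, 0.25338, 0.19381, 0.19381
  X=1: 0.11818, 0.37910, 0.11818, 0.43482
  X=2: 0.30252, 0.11818, 0.52922, 0.00000
  (cells with P = 0 contribute 0)
Sum of the 12 terms: H(X,Y) = 2.8946 bits

Marginal of X (row sums):
  P(X=0) = 3/47 + 3/47 + 2/47 + 2/47 = 10/47
  P(X=1) = 1/47 + 6/47 + 1/47 + 8/47 = 16/47
  P(X=2) = 4/47 + 1/47 + 16/47 + 0 = 21/47
H(X) = -[(10/47)·log₂(10/47) + (16/47)·log₂(16/47) + (21/47)·log₂(21/47)]
  = 0.47503 + 0.52922 + 0.51931 = 1.5236 bits

H(Y|X) = H(X,Y) - H(X) = 2.8946 - 1.5236 = 1.3710 bits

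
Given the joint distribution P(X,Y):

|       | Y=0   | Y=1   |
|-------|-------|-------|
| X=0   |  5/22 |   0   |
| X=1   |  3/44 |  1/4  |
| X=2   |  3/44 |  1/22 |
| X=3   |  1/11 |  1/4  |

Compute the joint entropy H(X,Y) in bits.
2.5313 bits

H(X,Y) = -Σ_{x,y} P(x,y) log₂ P(x,y). Per-cell terms -P(x,y)·log₂P(x,y):
  X=0: 0.48580, 0.00000
  X=1: 0.26417, 0.50000
  X=2: 0.26417, 0.20270
  X=3: 0.31449, 0.50000
  (cells with P = 0 contribute 0)
Sum of the 8 terms: H(X,Y) = 2.5313 bits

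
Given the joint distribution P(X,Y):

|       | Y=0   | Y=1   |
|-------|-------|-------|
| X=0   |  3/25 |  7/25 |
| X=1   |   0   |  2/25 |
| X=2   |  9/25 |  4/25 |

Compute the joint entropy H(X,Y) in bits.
2.1264 bits

H(X,Y) = -Σ_{x,y} P(x,y) log₂ P(x,y). Per-cell terms -P(x,y)·log₂P(x,y):
  X=0: 0.3671, 0.5142
  X=1: 0.0000, 0.2915
  X=2: 0.5306, 0.4230
  (cells with P = 0 contribute 0)
Sum of the 6 terms: H(X,Y) = 2.1264 bits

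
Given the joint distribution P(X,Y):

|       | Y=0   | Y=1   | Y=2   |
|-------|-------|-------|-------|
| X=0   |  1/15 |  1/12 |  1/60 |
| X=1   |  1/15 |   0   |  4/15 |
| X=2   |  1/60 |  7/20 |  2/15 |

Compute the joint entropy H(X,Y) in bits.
2.4428 bits

H(X,Y) = -Σ_{x,y} P(x,y) log₂ P(x,y). Per-cell terms -P(x,y)·log₂P(x,y):
  X=0: 0.26046, 0.29875, 0.09845
  X=1: 0.26046, 0.00000, 0.50850
  X=2: 0.09845, 0.53010, 0.38759
  (cells with P = 0 contribute 0)
Sum of the 9 terms: H(X,Y) = 2.4428 bits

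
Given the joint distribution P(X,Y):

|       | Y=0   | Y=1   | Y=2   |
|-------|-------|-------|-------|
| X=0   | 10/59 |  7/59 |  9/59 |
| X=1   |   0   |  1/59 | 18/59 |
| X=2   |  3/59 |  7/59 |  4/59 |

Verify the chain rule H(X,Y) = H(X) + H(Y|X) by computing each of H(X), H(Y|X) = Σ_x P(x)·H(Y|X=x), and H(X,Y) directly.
H(X) = 1.5398 bits, H(Y|X) = 1.1417 bits, H(X,Y) = 2.6815 bits

Marginal of X (row sums):
  P(X=0) = 10/59 + 7/59 + 9/59 = 26/59
  P(X=1) = 0 + 1/59 + 18/59 = 19/59
  P(X=2) = 3/59 + 7/59 + 4/59 = 14/59
H(X) = -[(26/59)·log₂(26/59) + (19/59)·log₂(19/59) + (14/59)·log₂(14/59)]
  = 0.5210 + 0.5264 + 0.4924 = 1.5398 bits

H(Y|X) = Σ_x P(x)·H(Y|X=x):
  X=0: P(X=0) = 26/59, P(Y|X=0) = (5/13, 7/26, 9/26) → H(Y|X=0) = 1.5697
  X=1: P(X=1) = 19/59, P(Y|X=1) = (0, 1/19, 18/19) → H(Y|X=1) = 0.2975
  X=2: P(X=2) = 14/59, P(Y|X=2) = (3/14, 1/2, 2/7) → H(Y|X=2) = 1.4926
H(Y|X) = (26/59)·1.5697 + (19/59)·0.2975 + (14/59)·1.4926 = 1.1417 bits

H(X,Y) = -Σ_{x,y} P(x,y) log₂ P(x,y). Per-cell terms -P(x,y)·log₂P(x,y):
  X=0: 0.4340, 0.3649, 0.4138
  X=1: 0.0000, 0.0997, 0.5225
  X=2: 0.2185, 0.3649, 0.2632
  (cells with P = 0 contribute 0)
Sum of the 9 terms: H(X,Y) = 2.6815 bits

Chain rule check:
  H(X) + H(Y|X) = 1.5398 + 1.1417 = 2.6815 bits
  H(X,Y) = 2.6815 bits
✓ Chain rule verified.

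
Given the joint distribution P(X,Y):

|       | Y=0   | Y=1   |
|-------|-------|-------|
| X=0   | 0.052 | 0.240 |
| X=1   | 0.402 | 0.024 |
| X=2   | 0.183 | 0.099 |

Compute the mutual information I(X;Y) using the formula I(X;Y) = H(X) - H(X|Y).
0.3509 bits

I(X;Y) = H(X) - H(X|Y)

Marginal of X (row sums):
  P(X=0) = 0.052 + 0.240 = 0.292
  P(X=1) = 0.402 + 0.024 = 0.426
  P(X=2) = 0.183 + 0.099 = 0.282
H(X) = -[0.292·log₂(0.292) + 0.426·log₂(0.426) + 0.282·log₂(0.282)]
  = 0.51858 + 0.52444 + 0.51500 = 1.55802 bits

Marginal of Y (column sums):
  P(Y=0) = 0.052 + 0.402 + 0.183 = 0.637
  P(Y=1) = 0.240 + 0.024 + 0.099 = 0.363
H(X|Y) = Σ_y P(y)·H(X|Y=y):
  Y=0: P(Y=0) = 0.637, P(X|Y=0) = (4/49, 402/637, 183/637) → H(X|Y=0) = 1.23113
  Y=1: P(Y=1) = 0.363, P(X|Y=1) = (80/121, 8/121, 3/11) → H(X|Y=1) = 1.16499
H(X|Y) = 0.637·1.23113 + 0.363·1.16499 = 1.20712 bits

I(X;Y) = H(X) - H(X|Y) = 1.55802 - 1.20712 = 0.3509 bits

Cross-check via I(X;Y) = H(X) + H(Y) - H(X,Y): computing H(Y) from the column sums and H(X,Y) from the 6 cells in the same way gives H(Y) = 0.94515 bits and H(X,Y) = 2.15227 bits, so
I(X;Y) = 1.55802 + 0.94515 - 2.15227 = 0.3509 bits ✓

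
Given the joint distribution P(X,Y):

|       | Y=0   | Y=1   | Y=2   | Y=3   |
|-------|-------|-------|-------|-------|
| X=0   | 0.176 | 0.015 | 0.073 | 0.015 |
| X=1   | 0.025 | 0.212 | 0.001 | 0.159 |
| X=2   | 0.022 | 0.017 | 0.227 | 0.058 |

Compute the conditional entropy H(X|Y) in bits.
0.8930 bits

H(X|Y) = H(X,Y) - H(Y)

H(X,Y) = -Σ_{x,y} P(x,y) log₂ P(x,y). Per-cell terms -P(x,y)·log₂P(x,y):
  X=0: 0.44112, 0.09088, 0.27565, 0.09088
  X=1: 0.13305, 0.47443, 0.00997, 0.42181
  X=2: 0.12114, 0.09993, 0.48561, 0.23825
Sum of the 12 terms: H(X,Y) = 2.8827 bits

Marginal of Y (column sums):
  P(Y=0) = 0.176 + 0.025 + 0.022 = 0.223
  P(Y=1) = 0.015 + 0.212 + 0.017 = 0.244
  P(Y=2) = 0.073 + 0.001 + 0.227 = 0.301
  P(Y=3) = 0.015 + 0.159 + 0.058 = 0.232
H(Y) = -[0.223·log₂(0.223) + 0.244·log₂(0.244) + 0.301·log₂(0.301) + 0.232·log₂(0.232)]
  = 0.48277 + 0.49655 + 0.52138 + 0.48901 = 1.9897 bits

H(X|Y) = H(X,Y) - H(Y) = 2.8827 - 1.9897 = 0.8930 bits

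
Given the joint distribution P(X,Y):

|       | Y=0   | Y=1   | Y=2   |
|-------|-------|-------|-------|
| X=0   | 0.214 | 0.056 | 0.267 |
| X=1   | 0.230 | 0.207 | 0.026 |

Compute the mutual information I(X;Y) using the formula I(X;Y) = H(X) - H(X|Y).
0.2293 bits

I(X;Y) = H(X) - H(X|Y)

Marginal of X (row sums):
  P(X=0) = 0.214 + 0.056 + 0.267 = 0.537
  P(X=1) = 0.230 + 0.207 + 0.026 = 0.463
H(X) = -[0.537·log₂(0.537) + 0.463·log₂(0.463)]
  = 0.48169 + 0.51435 = 0.9960 bits

Marginal of Y (column sums):
  P(Y=0) = 0.214 + 0.230 = 0.444
  P(Y=1) = 0.056 + 0.207 = 0.263
  P(Y=2) = 0.267 + 0.026 = 0.293
H(X|Y) = Σ_y P(y)·H(X|Y=y):
  Y=0: P(Y=0) = 0.444, P(X|Y=0) = (107/222, 115/222) → H(X|Y=0) = 0.99906
  Y=1: P(Y=1) = 0.263, P(X|Y=1) = (56/263, 207/263) → H(X|Y=1) = 0.74704
  Y=2: P(Y=2) = 0.293, P(X|Y=2) = (267/293, 26/293) → H(X|Y=2) = 0.43224
H(X|Y) = 0.444·0.99906 + 0.263·0.74704 + 0.293·0.43224 = 0.7667 bits

I(X;Y) = H(X) - H(X|Y) = 0.9960 - 0.7667 = 0.2293 bits

Cross-check via I(X;Y) = H(X) + H(Y) - H(X,Y): computing H(Y) from the column sums and H(X,Y) from the 6 cells in the same way gives H(Y) = 1.5458 bits and H(X,Y) = 2.3125 bits, so
I(X;Y) = 0.9960 + 1.5458 - 2.3125 = 0.2293 bits ✓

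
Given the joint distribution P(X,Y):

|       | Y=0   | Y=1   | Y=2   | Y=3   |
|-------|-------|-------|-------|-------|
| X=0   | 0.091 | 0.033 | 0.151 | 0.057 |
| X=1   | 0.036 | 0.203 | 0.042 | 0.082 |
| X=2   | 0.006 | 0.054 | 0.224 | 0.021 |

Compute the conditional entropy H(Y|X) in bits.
1.5430 bits

H(Y|X) = H(X,Y) - H(X)

H(X,Y) = -Σ_{x,y} P(x,y) log₂ P(x,y). Per-cell terms -P(x,y)·log₂P(x,y):
  X=0: 0.31468, 0.16241, 0.41183, 0.23557
  X=1: 0.17265, 0.46699, 0.19209, 0.29588
  X=2: 0.04428, 0.22739, 0.48349, 0.11704
Sum of the 12 terms: H(X,Y) = 3.1243 bits

Marginal of X (row sums):
  P(X=0) = 0.091 + 0.033 + 0.151 + 0.057 = 0.332
  P(X=1) = 0.036 + 0.203 + 0.042 + 0.082 = 0.363
  P(X=2) = 0.006 + 0.054 + 0.224 + 0.021 = 0.305
H(X) = -[0.332·log₂(0.332) + 0.363·log₂(0.363) + 0.305·log₂(0.305)]
  = 0.52813 + 0.53069 + 0.52250 = 1.5813 bits

H(Y|X) = H(X,Y) - H(X) = 3.1243 - 1.5813 = 1.5430 bits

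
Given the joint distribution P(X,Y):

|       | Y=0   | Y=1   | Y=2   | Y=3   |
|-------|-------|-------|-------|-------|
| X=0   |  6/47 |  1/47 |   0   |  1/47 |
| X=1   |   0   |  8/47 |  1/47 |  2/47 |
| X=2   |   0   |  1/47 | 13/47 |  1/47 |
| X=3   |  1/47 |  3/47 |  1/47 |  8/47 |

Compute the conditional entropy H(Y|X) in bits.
1.0722 bits

H(Y|X) = H(X,Y) - H(X)

H(X,Y) = -Σ_{x,y} P(x,y) log₂ P(x,y). Per-cell terms -P(x,y)·log₂P(x,y):
  X=0: 0.3791, 0.1182, 0.0000, 0.1182
  X=1: 0.0000, 0.4348, 0.1182, 0.1938
  X=2: 0.0000, 0.1182, 0.5128, 0.1182
  X=3: 0.1182, 0.2534, 0.1182, 0.4348
  (cells with P = 0 contribute 0)
Sum of the 16 terms: H(X,Y) = 3.0361 bits

Marginal of X (row sums):
  P(X=0) = 6/47 + 1/47 + 0 + 1/47 = 8/47
  P(X=1) = 0 + 8/47 + 1/47 + 2/47 = 11/47
  P(X=2) = 0 + 1/47 + 13/47 + 1/47 = 15/47
  P(X=3) = 1/47 + 3/47 + 1/47 + 8/47 = 13/47
H(X) = -[(8/47)·log₂(8/47) + (11/47)·log₂(11/47) + (15/47)·log₂(15/47) + (13/47)·log₂(13/47)]
  = 0.4348 + 0.4904 + 0.5259 + 0.5128 = 1.9639 bits

H(Y|X) = H(X,Y) - H(X) = 3.0361 - 1.9639 = 1.0722 bits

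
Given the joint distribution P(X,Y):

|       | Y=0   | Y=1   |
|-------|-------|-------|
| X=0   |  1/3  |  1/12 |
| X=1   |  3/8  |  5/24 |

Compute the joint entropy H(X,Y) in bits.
1.8292 bits

H(X,Y) = -Σ_{x,y} P(x,y) log₂ P(x,y). Per-cell terms -P(x,y)·log₂P(x,y):
  X=0: 0.52832, 0.29875
  X=1: 0.53064, 0.47147
Sum of the 4 terms: H(X,Y) = 1.8292 bits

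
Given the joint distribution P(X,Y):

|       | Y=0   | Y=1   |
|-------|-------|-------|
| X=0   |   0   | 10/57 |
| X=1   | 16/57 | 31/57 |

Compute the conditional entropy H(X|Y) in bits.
0.5765 bits

H(X|Y) = H(X,Y) - H(Y)

H(X,Y) = -Σ_{x,y} P(x,y) log₂ P(x,y). Per-cell terms -P(x,y)·log₂P(x,y):
  X=0: 0.0000, 0.4405
  X=1: 0.5145, 0.4779
  (cells with P = 0 contribute 0)
Sum of the 4 terms: H(X,Y) = 1.4329 bits

Marginal of Y (column sums):
  P(Y=0) = 0 + 16/57 = 16/57
  P(Y=1) = 10/57 + 31/57 = 41/57
H(Y) = -[(16/57)·log₂(16/57) + (41/57)·log₂(41/57)]
  = 0.5145 + 0.3419 = 0.8564 bits

H(X|Y) = H(X,Y) - H(Y) = 1.4329 - 0.8564 = 0.5765 bits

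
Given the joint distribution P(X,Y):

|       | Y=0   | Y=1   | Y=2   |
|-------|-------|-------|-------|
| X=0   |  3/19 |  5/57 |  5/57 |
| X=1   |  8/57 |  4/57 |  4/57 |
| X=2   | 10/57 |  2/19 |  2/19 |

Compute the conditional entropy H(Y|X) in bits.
1.5233 bits

H(Y|X) = H(X,Y) - H(X)

H(X,Y) = -Σ_{x,y} P(x,y) log₂ P(x,y). Per-cell terms -P(x,y)·log₂P(x,y):
  X=0: 0.4204682, 0.3079791, 0.3079791
  X=1: 0.3975986, 0.2689747, 0.2689747
  X=2: 0.4405196, 0.3418871, 0.3418871
Sum of the 9 terms: H(X,Y) = 3.096268 bits

Marginal of X (row sums):
  P(X=0) = 3/19 + 5/57 + 5/57 = 1/3
  P(X=1) = 8/57 + 4/57 + 4/57 = 16/57
  P(X=2) = 10/57 + 2/19 + 2/19 = 22/57
H(X) = -[(1/3)·log₂(1/3) + (16/57)·log₂(16/57) + (22/57)·log₂(22/57)]
  = 0.5283208 + 0.5144954 + 0.5301067 = 1.572923 bits

H(Y|X) = H(X,Y) - H(X) = 3.096268 - 1.572923 = 1.5233 bits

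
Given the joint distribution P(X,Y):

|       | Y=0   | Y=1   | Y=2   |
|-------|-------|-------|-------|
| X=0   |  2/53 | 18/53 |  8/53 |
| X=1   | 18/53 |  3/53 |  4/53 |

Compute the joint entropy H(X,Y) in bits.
2.1643 bits

H(X,Y) = -Σ_{x,y} P(x,y) log₂ P(x,y). Per-cell terms -P(x,y)·log₂P(x,y):
  X=0: 0.1784, 0.5291, 0.4118
  X=1: 0.5291, 0.2345, 0.2814
Sum of the 6 terms: H(X,Y) = 2.1643 bits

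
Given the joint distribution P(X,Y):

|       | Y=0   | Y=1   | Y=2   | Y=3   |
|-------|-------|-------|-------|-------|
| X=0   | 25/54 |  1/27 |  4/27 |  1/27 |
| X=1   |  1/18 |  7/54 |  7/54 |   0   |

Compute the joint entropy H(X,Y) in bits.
2.2705 bits

H(X,Y) = -Σ_{x,y} P(x,y) log₂ P(x,y). Per-cell terms -P(x,y)·log₂P(x,y):
  X=0: 0.5143663, 0.1761069, 0.4081315, 0.1761069
  X=1: 0.2316625, 0.3820876, 0.3820876, 0.0000000
  (cells with P = 0 contribute 0)
Sum of the 8 terms: H(X,Y) = 2.2705 bits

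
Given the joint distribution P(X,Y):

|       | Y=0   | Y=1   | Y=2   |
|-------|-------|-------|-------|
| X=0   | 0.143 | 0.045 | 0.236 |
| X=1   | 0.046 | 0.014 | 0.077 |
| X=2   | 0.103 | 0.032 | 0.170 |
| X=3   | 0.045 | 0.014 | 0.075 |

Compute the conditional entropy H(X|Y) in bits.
1.8288 bits

H(X|Y) = H(X,Y) - H(Y)

H(X,Y) = -Σ_{x,y} P(x,y) log₂ P(x,y). Per-cell terms -P(x,y)·log₂P(x,y):
  X=0: 0.40125, 0.20133, 0.49162
  X=1: 0.20434, 0.08622, 0.28482
  X=2: 0.33777, 0.15891, 0.43459
  X=3: 0.20133, 0.08622, 0.28027
Sum of the 12 terms: H(X,Y) = 3.1687 bits

Marginal of Y (column sums):
  P(Y=0) = 0.143 + 0.046 + 0.103 + 0.045 = 0.337
  P(Y=1) = 0.045 + 0.014 + 0.032 + 0.014 = 0.105
  P(Y=2) = 0.236 + 0.077 + 0.170 + 0.075 = 0.558
H(Y) = -[0.337·log₂(0.337) + 0.105·log₂(0.105) + 0.558·log₂(0.558)]
  = 0.52881 + 0.34141 + 0.46965 = 1.3399 bits

H(X|Y) = H(X,Y) - H(Y) = 3.1687 - 1.3399 = 1.8288 bits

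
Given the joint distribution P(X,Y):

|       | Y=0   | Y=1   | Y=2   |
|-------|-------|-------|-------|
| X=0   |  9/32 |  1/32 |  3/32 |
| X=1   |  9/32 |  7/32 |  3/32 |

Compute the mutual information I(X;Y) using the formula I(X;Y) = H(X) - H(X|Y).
0.0886 bits

I(X;Y) = H(X) - H(X|Y)

Marginal of X (row sums):
  P(X=0) = 9/32 + 1/32 + 3/32 = 13/32
  P(X=1) = 9/32 + 7/32 + 3/32 = 19/32
H(X) = -[(13/32)·log₂(13/32) + (19/32)·log₂(19/32)]
  = 0.52795 + 0.44654 = 0.9745 bits

Marginal of Y (column sums):
  P(Y=0) = 9/32 + 9/32 = 9/16
  P(Y=1) = 1/32 + 7/32 = 1/4
  P(Y=2) = 3/32 + 3/32 = 3/16
H(X|Y) = Σ_y P(y)·H(X|Y=y):
  Y=0: P(Y=0) = 9/16, P(X|Y=0) = (1/2, 1/2) → H(X|Y=0) = 1.00000
  Y=1: P(Y=1) = 1/4, P(X|Y=1) = (1/8, 7/8) → H(X|Y=1) = 0.54356
  Y=2: P(Y=2) = 3/16, P(X|Y=2) = (1/2, 1/2) → H(X|Y=2) = 1.00000
H(X|Y) = (9/16)·1.00000 + (1/4)·0.54356 + (3/16)·1.00000 = 0.8859 bits

I(X;Y) = H(X) - H(X|Y) = 0.9745 - 0.8859 = 0.0886 bits

Cross-check via I(X;Y) = H(X) + H(Y) - H(X,Y): computing H(Y) from the column sums and H(X,Y) from the 6 cells in the same way gives H(Y) = 1.4197 bits and H(X,Y) = 2.3056 bits, so
I(X;Y) = 0.9745 + 1.4197 - 2.3056 = 0.0886 bits ✓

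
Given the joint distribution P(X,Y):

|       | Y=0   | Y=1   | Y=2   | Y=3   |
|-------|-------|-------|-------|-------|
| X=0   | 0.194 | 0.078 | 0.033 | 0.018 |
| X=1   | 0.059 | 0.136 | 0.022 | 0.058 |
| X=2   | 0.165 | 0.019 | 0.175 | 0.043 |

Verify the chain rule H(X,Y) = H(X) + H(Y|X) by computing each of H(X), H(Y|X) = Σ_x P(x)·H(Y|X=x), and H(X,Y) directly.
H(X) = 1.5673 bits, H(Y|X) = 1.6100 bits, H(X,Y) = 3.1773 bits

Marginal of X (row sums):
  P(X=0) = 0.194 + 0.078 + 0.033 + 0.018 = 0.323
  P(X=1) = 0.059 + 0.136 + 0.022 + 0.058 = 0.275
  P(X=2) = 0.165 + 0.019 + 0.175 + 0.043 = 0.402
H(X) = -[0.323·log₂(0.323) + 0.275·log₂(0.275) + 0.402·log₂(0.402)]
  = 0.52662 + 0.51219 + 0.52852 = 1.5673 bits

H(Y|X) = Σ_x P(x)·H(Y|X=x):
  X=0: P(X=0) = 0.323, P(Y|X=0) = (194/323, 78/323, 33/323, 18/323) → H(Y|X=0) = 1.50515
  X=1: P(X=1) = 0.275, P(Y|X=1) = (59/275, 136/275, 2/25, 58/275) → H(Y|X=1) = 1.74386
  X=2: P(X=2) = 0.402, P(Y|X=2) = (55/134, 19/402, 175/402, 43/402) → H(Y|X=2) = 1.60268
H(Y|X) = 0.323·1.50515 + 0.275·1.74386 + 0.402·1.60268 = 1.6100 bits

H(X,Y) = -Σ_{x,y} P(x,y) log₂ P(x,y). Per-cell terms -P(x,y)·log₂P(x,y):
  X=0: 0.45898, 0.28707, 0.16241, 0.10433
  X=1: 0.24091, 0.39145, 0.12114, 0.23825
  X=2: 0.42891, 0.10864, 0.44005, 0.19520
Sum of the 12 terms: H(X,Y) = 3.1773 bits

Chain rule check:
  H(X) + H(Y|X) = 1.5673 + 1.6100 = 3.1773 bits
  H(X,Y) = 3.1773 bits
✓ Chain rule verified.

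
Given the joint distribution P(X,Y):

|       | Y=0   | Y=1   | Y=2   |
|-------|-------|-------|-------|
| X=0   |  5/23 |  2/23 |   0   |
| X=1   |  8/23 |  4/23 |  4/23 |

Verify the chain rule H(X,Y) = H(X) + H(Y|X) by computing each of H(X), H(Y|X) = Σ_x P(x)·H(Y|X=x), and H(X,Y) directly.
H(X) = 0.8865 bits, H(Y|X) = 1.3062 bits, H(X,Y) = 2.1927 bits

Marginal of X (row sums):
  P(X=0) = 5/23 + 2/23 + 0 = 7/23
  P(X=1) = 8/23 + 4/23 + 4/23 = 16/23
H(X) = -[(7/23)·log₂(7/23) + (16/23)·log₂(16/23)]
  = 0.5223 + 0.3642 = 0.8865 bits

H(Y|X) = Σ_x P(x)·H(Y|X=x):
  X=0: P(X=0) = 7/23, P(Y|X=0) = (5/7, 2/7, 0) → H(Y|X=0) = 0.8631
  X=1: P(X=1) = 16/23, P(Y|X=1) = (1/2, 1/4, 1/4) → H(Y|X=1) = 1.5000
H(Y|X) = (7/23)·0.8631 + (16/23)·1.5000 = 1.3062 bits

H(X,Y) = -Σ_{x,y} P(x,y) log₂ P(x,y). Per-cell terms -P(x,y)·log₂P(x,y):
  X=0: 0.4786, 0.3064, 0.0000
  X=1: 0.5299, 0.4389, 0.4389
  (cells with P = 0 contribute 0)
Sum of the 6 terms: H(X,Y) = 2.1927 bits

Chain rule check:
  H(X) + H(Y|X) = 0.8865 + 1.3062 = 2.1927 bits
  H(X,Y) = 2.1927 bits
✓ Chain rule verified.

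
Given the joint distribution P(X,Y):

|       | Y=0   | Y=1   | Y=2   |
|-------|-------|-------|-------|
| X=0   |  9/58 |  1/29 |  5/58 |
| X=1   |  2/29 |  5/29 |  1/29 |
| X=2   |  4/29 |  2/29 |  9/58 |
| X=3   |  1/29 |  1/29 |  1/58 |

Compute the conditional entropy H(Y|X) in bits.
1.4131 bits

H(Y|X) = H(X,Y) - H(X)

H(X,Y) = -Σ_{x,y} P(x,y) log₂ P(x,y). Per-cell terms -P(x,y)·log₂P(x,y):
  X=0: 0.41711, 0.16752, 0.30483
  X=1: 0.26607, 0.43725, 0.16752
  X=2: 0.39420, 0.26607, 0.41711
  X=3: 0.16752, 0.16752, 0.10100
Sum of the 12 terms: H(X,Y) = 3.2737 bits

Marginal of X (row sums):
  P(X=0) = 9/58 + 1/29 + 5/58 = 8/29
  P(X=1) = 2/29 + 5/29 + 1/29 = 8/29
  P(X=2) = 4/29 + 2/29 + 9/58 = 21/58
  P(X=3) = 1/29 + 1/29 + 1/58 = 5/58
H(X) = -[(8/29)·log₂(8/29) + (8/29)·log₂(8/29) + (21/58)·log₂(21/58) + (5/58)·log₂(5/58)]
  = 0.51255 + 0.51255 + 0.53067 + 0.30483 = 1.8606 bits

H(Y|X) = H(X,Y) - H(X) = 3.2737 - 1.8606 = 1.4131 bits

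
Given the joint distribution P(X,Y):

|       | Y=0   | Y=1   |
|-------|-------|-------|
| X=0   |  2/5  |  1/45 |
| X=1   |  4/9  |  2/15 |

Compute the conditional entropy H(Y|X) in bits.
0.5759 bits

H(Y|X) = H(X,Y) - H(X)

H(X,Y) = -Σ_{x,y} P(x,y) log₂ P(x,y). Per-cell terms -P(x,y)·log₂P(x,y):
  X=0: 0.5288, 0.1220
  X=1: 0.5200, 0.3876
Sum of the 4 terms: H(X,Y) = 1.5584 bits

Marginal of X (row sums):
  P(X=0) = 2/5 + 1/45 = 19/45
  P(X=1) = 4/9 + 2/15 = 26/45
H(X) = -[(19/45)·log₂(19/45) + (26/45)·log₂(26/45)]
  = 0.5252 + 0.4573 = 0.9825 bits

H(Y|X) = H(X,Y) - H(X) = 1.5584 - 0.9825 = 0.5759 bits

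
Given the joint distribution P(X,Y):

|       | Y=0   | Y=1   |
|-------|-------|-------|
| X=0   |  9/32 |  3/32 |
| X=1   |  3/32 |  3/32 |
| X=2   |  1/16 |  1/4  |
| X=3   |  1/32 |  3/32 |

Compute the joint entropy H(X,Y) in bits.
2.7016 bits

H(X,Y) = -Σ_{x,y} P(x,y) log₂ P(x,y). Per-cell terms -P(x,y)·log₂P(x,y):
  X=0: 0.51471, 0.32016
  X=1: 0.32016, 0.32016
  X=2: 0.25000, 0.50000
  X=3: 0.15625, 0.32016
Sum of the 8 terms: H(X,Y) = 2.7016 bits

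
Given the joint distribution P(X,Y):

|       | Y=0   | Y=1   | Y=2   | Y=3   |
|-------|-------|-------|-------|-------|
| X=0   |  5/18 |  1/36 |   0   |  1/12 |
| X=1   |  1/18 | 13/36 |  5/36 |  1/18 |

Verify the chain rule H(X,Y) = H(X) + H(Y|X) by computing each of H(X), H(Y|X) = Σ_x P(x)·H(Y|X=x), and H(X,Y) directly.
H(X) = 0.9641 bits, H(Y|X) = 1.3811 bits, H(X,Y) = 2.3452 bits

Marginal of X (row sums):
  P(X=0) = 5/18 + 1/36 + 0 + 1/12 = 7/18
  P(X=1) = 1/18 + 13/36 + 5/36 + 1/18 = 11/18
H(X) = -[(7/18)·log₂(7/18) + (11/18)·log₂(11/18)]
  = 0.5299 + 0.4342 = 0.9641 bits

H(Y|X) = Σ_x P(x)·H(Y|X=x):
  X=0: P(X=0) = 7/18, P(Y|X=0) = (5/7, 1/14, 0, 3/14) → H(Y|X=0) = 1.0949
  X=1: P(X=1) = 11/18, P(Y|X=1) = (1/11, 13/22, 5/22, 1/11) → H(Y|X=1) = 1.5633
H(Y|X) = (7/18)·1.0949 + (11/18)·1.5633 = 1.3811 bits

H(X,Y) = -Σ_{x,y} P(x,y) log₂ P(x,y). Per-cell terms -P(x,y)·log₂P(x,y):
  X=0: 0.5133, 0.1436, 0.0000, 0.2987
  X=1: 0.2317, 0.5306, 0.3956, 0.2317
  (cells with P = 0 contribute 0)
Sum of the 8 terms: H(X,Y) = 2.3452 bits

Chain rule check:
  H(X) + H(Y|X) = 0.9641 + 1.3811 = 2.3452 bits
  H(X,Y) = 2.3452 bits
✓ Chain rule verified.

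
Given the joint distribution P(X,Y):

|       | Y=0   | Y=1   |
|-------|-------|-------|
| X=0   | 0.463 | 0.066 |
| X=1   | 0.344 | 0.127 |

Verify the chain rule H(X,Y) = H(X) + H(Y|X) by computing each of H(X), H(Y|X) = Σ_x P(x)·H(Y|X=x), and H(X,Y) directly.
H(X) = 0.9976 bits, H(Y|X) = 0.6833 bits, H(X,Y) = 1.6809 bits

Marginal of X (row sums):
  P(X=0) = 0.463 + 0.066 = 0.529
  P(X=1) = 0.344 + 0.127 = 0.471
H(X) = -[0.529·log₂(0.529) + 0.471·log₂(0.471)]
  = 0.4860 + 0.5116 = 0.9976 bits

H(Y|X) = Σ_x P(x)·H(Y|X=x):
  X=0: P(X=0) = 0.529, P(Y|X=0) = (463/529, 66/529) → H(Y|X=0) = 0.5429
  X=1: P(X=1) = 0.471, P(Y|X=1) = (344/471, 127/471) → H(Y|X=1) = 0.8409
H(Y|X) = 0.529·0.5429 + 0.471·0.8409 = 0.6833 bits

H(X,Y) = -Σ_{x,y} P(x,y) log₂ P(x,y). Per-cell terms -P(x,y)·log₂P(x,y):
  X=0: 0.5144, 0.2588
  X=1: 0.5296, 0.3781
Sum of the 4 terms: H(X,Y) = 1.6809 bits

Chain rule check:
  H(X) + H(Y|X) = 0.9976 + 0.6833 = 1.6809 bits
  H(X,Y) = 1.6809 bits
✓ Chain rule verified.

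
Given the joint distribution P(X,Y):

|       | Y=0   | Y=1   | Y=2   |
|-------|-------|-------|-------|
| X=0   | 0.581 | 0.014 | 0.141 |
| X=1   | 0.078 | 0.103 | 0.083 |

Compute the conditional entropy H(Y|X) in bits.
1.0300 bits

H(Y|X) = H(X,Y) - H(X)

H(X,Y) = -Σ_{x,y} P(x,y) log₂ P(x,y). Per-cell terms -P(x,y)·log₂P(x,y):
  X=0: 0.4551, 0.0862, 0.3985
  X=1: 0.2871, 0.3378, 0.2980
Sum of the 6 terms: H(X,Y) = 1.8627 bits

Marginal of X (row sums):
  P(X=0) = 0.581 + 0.014 + 0.141 = 0.736
  P(X=1) = 0.078 + 0.103 + 0.083 = 0.264
H(X) = -[0.736·log₂(0.736) + 0.264·log₂(0.264)]
  = 0.3255 + 0.5072 = 0.8327 bits

H(Y|X) = H(X,Y) - H(X) = 1.8627 - 0.8327 = 1.0300 bits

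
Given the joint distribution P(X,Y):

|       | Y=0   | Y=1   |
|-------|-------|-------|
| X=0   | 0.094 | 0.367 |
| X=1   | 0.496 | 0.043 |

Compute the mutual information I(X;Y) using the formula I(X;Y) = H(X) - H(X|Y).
0.4238 bits

I(X;Y) = H(X) - H(X|Y)

Marginal of X (row sums):
  P(X=0) = 0.094 + 0.367 = 0.461
  P(X=1) = 0.496 + 0.043 = 0.539
H(X) = -[0.461·log₂(0.461) + 0.539·log₂(0.539)]
  = 0.51501 + 0.48060 = 0.9956 bits

Marginal of Y (column sums):
  P(Y=0) = 0.094 + 0.496 = 0.590
  P(Y=1) = 0.367 + 0.043 = 0.410
H(X|Y) = Σ_y P(y)·H(X|Y=y):
  Y=0: P(Y=0) = 0.590, P(X|Y=0) = (47/295, 248/295) → H(X|Y=0) = 0.63269
  Y=1: P(Y=1) = 0.410, P(X|Y=1) = (367/410, 43/410) → H(X|Y=1) = 0.48427
H(X|Y) = 0.590·0.63269 + 0.410·0.48427 = 0.5718 bits

I(X;Y) = H(X) - H(X|Y) = 0.9956 - 0.5718 = 0.4238 bits

Cross-check via I(X;Y) = H(X) + H(Y) - H(X,Y): computing H(Y) from the column sums and H(X,Y) from the 4 cells in the same way gives H(Y) = 0.9765 bits and H(X,Y) = 1.5483 bits, so
I(X;Y) = 0.9956 + 0.9765 - 1.5483 = 0.4238 bits ✓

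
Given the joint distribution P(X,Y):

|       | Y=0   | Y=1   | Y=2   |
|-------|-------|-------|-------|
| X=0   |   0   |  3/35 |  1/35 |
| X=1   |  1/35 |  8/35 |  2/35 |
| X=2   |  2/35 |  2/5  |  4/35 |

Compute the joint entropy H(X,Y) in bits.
2.4419 bits

H(X,Y) = -Σ_{x,y} P(x,y) log₂ P(x,y). Per-cell terms -P(x,y)·log₂P(x,y):
  X=0: 0.00000, 0.30380, 0.14655
  X=1: 0.14655, 0.48669, 0.23596
  X=2: 0.23596, 0.52877, 0.35763
  (cells with P = 0 contribute 0)
Sum of the 9 terms: H(X,Y) = 2.4419 bits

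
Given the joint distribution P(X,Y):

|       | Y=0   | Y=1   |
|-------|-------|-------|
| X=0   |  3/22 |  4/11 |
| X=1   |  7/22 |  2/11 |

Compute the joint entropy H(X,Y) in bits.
1.8955 bits

H(X,Y) = -Σ_{x,y} P(x,y) log₂ P(x,y). Per-cell terms -P(x,y)·log₂P(x,y):
  X=0: 0.39197, 0.53070
  X=1: 0.52566, 0.44717
Sum of the 4 terms: H(X,Y) = 1.8955 bits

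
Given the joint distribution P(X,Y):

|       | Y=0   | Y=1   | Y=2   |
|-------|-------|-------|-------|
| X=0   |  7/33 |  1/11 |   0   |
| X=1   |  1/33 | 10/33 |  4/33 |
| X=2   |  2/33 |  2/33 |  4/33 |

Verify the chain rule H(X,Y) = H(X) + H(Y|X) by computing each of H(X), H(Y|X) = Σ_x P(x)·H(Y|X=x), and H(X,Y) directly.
H(X) = 1.5346 bits, H(Y|X) = 1.1575 bits, H(X,Y) = 2.6921 bits

Marginal of X (row sums):
  P(X=0) = 7/33 + 1/11 + 0 = 10/33
  P(X=1) = 1/33 + 10/33 + 4/33 = 5/11
  P(X=2) = 2/33 + 2/33 + 4/33 = 8/33
H(X) = -[(10/33)·log₂(10/33) + (5/11)·log₂(5/11) + (8/33)·log₂(8/33)]
  = 0.5220 + 0.5170 + 0.4956 = 1.5346 bits

H(Y|X) = Σ_x P(x)·H(Y|X=x):
  X=0: P(X=0) = 10/33, P(Y|X=0) = (7/10, 3/10, 0) → H(Y|X=0) = 0.8813
  X=1: P(X=1) = 5/11, P(Y|X=1) = (1/15, 2/3, 4/15) → H(Y|X=1) = 1.1589
  X=2: P(X=2) = 8/33, P(Y|X=2) = (1/4, 1/4, 1/2) → H(Y|X=2) = 1.5000
H(Y|X) = (10/33)·0.8813 + (5/11)·1.1589 + (8/33)·1.5000 = 1.1575 bits

H(X,Y) = -Σ_{x,y} P(x,y) log₂ P(x,y). Per-cell terms -P(x,y)·log₂P(x,y):
  X=0: 0.4745, 0.3145, 0.0000
  X=1: 0.1529, 0.5220, 0.3690
  X=2: 0.2451, 0.2451, 0.3690
  (cells with P = 0 contribute 0)
Sum of the 9 terms: H(X,Y) = 2.6921 bits

Chain rule check:
  H(X) + H(Y|X) = 1.5346 + 1.1575 = 2.6921 bits
  H(X,Y) = 2.6921 bits
✓ Chain rule verified.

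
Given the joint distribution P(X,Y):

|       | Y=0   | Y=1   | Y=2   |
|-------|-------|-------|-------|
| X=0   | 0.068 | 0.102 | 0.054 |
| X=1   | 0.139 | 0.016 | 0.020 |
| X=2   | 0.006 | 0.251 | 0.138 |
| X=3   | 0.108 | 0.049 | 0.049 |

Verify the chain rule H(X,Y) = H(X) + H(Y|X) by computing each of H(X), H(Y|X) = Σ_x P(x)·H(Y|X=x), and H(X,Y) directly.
H(X) = 1.9224 bits, H(Y|X) = 1.2210 bits, H(X,Y) = 3.1434 bits

Marginal of X (row sums):
  P(X=0) = 0.068 + 0.102 + 0.054 = 0.224
  P(X=1) = 0.139 + 0.016 + 0.020 = 0.175
  P(X=2) = 0.006 + 0.251 + 0.138 = 0.395
  P(X=3) = 0.108 + 0.049 + 0.049 = 0.206
H(X) = -[0.224·log₂(0.224) + 0.175·log₂(0.175) + 0.395·log₂(0.395) + 0.206·log₂(0.206)]
  = 0.48349 + 0.44005 + 0.52933 + 0.46953 = 1.9224 bits

H(Y|X) = Σ_x P(x)·H(Y|X=x):
  X=0: P(X=0) = 0.224, P(Y|X=0) = (17/56, 51/112, 27/112) → H(Y|X=0) = 1.53370
  X=1: P(X=1) = 0.175, P(Y|X=1) = (139/175, 16/175, 4/35) → H(Y|X=1) = 0.93709
  X=2: P(X=2) = 0.395, P(Y|X=2) = (6/395, 251/395, 138/395) → H(Y|X=2) = 1.03750
  X=3: P(X=3) = 0.206, P(Y|X=3) = (54/103, 49/206, 49/206) → H(Y|X=3) = 1.47403
H(Y|X) = 0.224·1.53370 + 0.175·0.93709 + 0.395·1.03750 + 0.206·1.47403 = 1.2210 bits

H(X,Y) = -Σ_{x,y} P(x,y) log₂ P(x,y). Per-cell terms -P(x,y)·log₂P(x,y):
  X=0: 0.26373, 0.33592, 0.22739
  X=1: 0.39571, 0.09545, 0.11288
  X=2: 0.04428, 0.50055, 0.39430
  X=3: 0.34678, 0.21320, 0.21320
Sum of the 12 terms: H(X,Y) = 3.1434 bits

Chain rule check:
  H(X) + H(Y|X) = 1.9224 + 1.2210 = 3.1434 bits
  H(X,Y) = 3.1434 bits
✓ Chain rule verified.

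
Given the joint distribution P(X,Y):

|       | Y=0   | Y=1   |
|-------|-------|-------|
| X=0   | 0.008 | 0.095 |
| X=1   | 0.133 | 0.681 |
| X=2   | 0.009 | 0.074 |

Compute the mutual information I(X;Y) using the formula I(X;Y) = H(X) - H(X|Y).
0.0053 bits

I(X;Y) = H(X) - H(X|Y)

Marginal of X (row sums):
  P(X=0) = 0.008 + 0.095 = 0.103
  P(X=1) = 0.133 + 0.681 = 0.814
  P(X=2) = 0.009 + 0.074 = 0.083
H(X) = -[0.103·log₂(0.103) + 0.814·log₂(0.814) + 0.083·log₂(0.083)]
  = 0.3378 + 0.2417 + 0.2980 = 0.8775 bits

Marginal of Y (column sums):
  P(Y=0) = 0.008 + 0.133 + 0.009 = 0.150
  P(Y=1) = 0.095 + 0.681 + 0.074 = 0.850
H(X|Y) = Σ_y P(y)·H(X|Y=y):
  Y=0: P(Y=0) = 0.150, P(X|Y=0) = (4/75, 133/150, 3/50) → H(X|Y=0) = 0.6229
  Y=1: P(Y=1) = 0.850, P(X|Y=1) = (19/170, 681/850, 37/425) → H(X|Y=1) = 0.9162
H(X|Y) = 0.150·0.6229 + 0.850·0.9162 = 0.8722 bits

I(X;Y) = H(X) - H(X|Y) = 0.8775 - 0.8722 = 0.0053 bits

Cross-check via I(X;Y) = H(X) + H(Y) - H(X,Y): computing H(Y) from the column sums and H(X,Y) from the 6 cells in the same way gives H(Y) = 0.6098 bits and H(X,Y) = 1.4820 bits, so
I(X;Y) = 0.8775 + 0.6098 - 1.4820 = 0.0053 bits ✓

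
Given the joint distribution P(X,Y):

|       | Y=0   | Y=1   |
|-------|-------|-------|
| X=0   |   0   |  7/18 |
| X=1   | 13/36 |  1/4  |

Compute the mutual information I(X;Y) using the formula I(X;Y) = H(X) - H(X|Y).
0.3471 bits

I(X;Y) = H(X) - H(X|Y)

Marginal of X (row sums):
  P(X=0) = 0 + 7/18 = 7/18
  P(X=1) = 13/36 + 1/4 = 11/18
H(X) = -[(7/18)·log₂(7/18) + (11/18)·log₂(11/18)]
  = 0.5298884 + 0.4341904 = 0.964079 bits

Marginal of Y (column sums):
  P(Y=0) = 0 + 13/36 = 13/36
  P(Y=1) = 7/18 + 1/4 = 23/36
H(X|Y) = Σ_y P(y)·H(X|Y=y):
  Y=0: P(Y=0) = 13/36, P(X|Y=0) = (0, 1) → H(X|Y=0) = 0.0000000
  Y=1: P(Y=1) = 23/36, P(X|Y=1) = (14/23, 9/23) → H(X|Y=1) = 0.9656361
H(X|Y) = (13/36)·0.0000000 + (23/36)·0.9656361 = 0.616934 bits

I(X;Y) = H(X) - H(X|Y) = 0.964079 - 0.616934 = 0.3471 bits

Cross-check via I(X;Y) = H(X) + H(Y) - H(X,Y): computing H(Y) from the column sums and H(X,Y) from the 4 cells in the same way gives H(Y) = 0.943602 bits and H(X,Y) = 1.560536 bits, so
I(X;Y) = 0.964079 + 0.943602 - 1.560536 = 0.3471 bits ✓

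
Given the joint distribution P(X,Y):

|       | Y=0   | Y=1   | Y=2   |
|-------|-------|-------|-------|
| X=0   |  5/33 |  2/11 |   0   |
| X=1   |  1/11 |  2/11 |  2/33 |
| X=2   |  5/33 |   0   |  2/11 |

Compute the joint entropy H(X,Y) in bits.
2.7261 bits

H(X,Y) = -Σ_{x,y} P(x,y) log₂ P(x,y). Per-cell terms -P(x,y)·log₂P(x,y):
  X=0: 0.41249, 0.44717, 0.00000
  X=1: 0.31449, 0.44717, 0.24511
  X=2: 0.41249, 0.00000, 0.44717
  (cells with P = 0 contribute 0)
Sum of the 9 terms: H(X,Y) = 2.7261 bits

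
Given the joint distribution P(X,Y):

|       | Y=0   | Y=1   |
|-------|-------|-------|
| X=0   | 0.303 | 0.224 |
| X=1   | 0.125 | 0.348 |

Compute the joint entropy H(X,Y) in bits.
1.9104 bits

H(X,Y) = -Σ_{x,y} P(x,y) log₂ P(x,y). Per-cell terms -P(x,y)·log₂P(x,y):
  X=0: 0.5220, 0.4835
  X=1: 0.3750, 0.5299
Sum of the 4 terms: H(X,Y) = 1.9104 bits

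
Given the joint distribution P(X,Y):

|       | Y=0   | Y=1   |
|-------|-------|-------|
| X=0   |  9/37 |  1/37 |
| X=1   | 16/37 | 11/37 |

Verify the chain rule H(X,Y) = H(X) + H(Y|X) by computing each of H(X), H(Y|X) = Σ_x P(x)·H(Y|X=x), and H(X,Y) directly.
H(X) = 0.8419 bits, H(Y|X) = 0.8383 bits, H(X,Y) = 1.6802 bits

Marginal of X (row sums):
  P(X=0) = 9/37 + 1/37 = 10/37
  P(X=1) = 16/37 + 11/37 = 27/37
H(X) = -[(10/37)·log₂(10/37) + (27/37)·log₂(27/37)]
  = 0.510142 + 0.331710 = 0.8419 bits

H(Y|X) = Σ_x P(x)·H(Y|X=x):
  X=0: P(X=0) = 10/37, P(Y|X=0) = (9/10, 1/10) → H(Y|X=0) = 0.468996
  X=1: P(X=1) = 27/37, P(Y|X=1) = (16/27, 11/27) → H(Y|X=1) = 0.975119
H(Y|X) = (10/37)·0.468996 + (27/37)·0.975119 = 0.8383 bits

H(X,Y) = -Σ_{x,y} P(x,y) log₂ P(x,y). Per-cell terms -P(x,y)·log₂P(x,y):
  X=0: 0.496101, 0.140796
  X=1: 0.523007, 0.520277
Sum of the 4 terms: H(X,Y) = 1.6802 bits

Chain rule check:
  H(X) + H(Y|X) = 0.8419 + 0.8383 = 1.6802 bits
  H(X,Y) = 1.6802 bits
✓ Chain rule verified.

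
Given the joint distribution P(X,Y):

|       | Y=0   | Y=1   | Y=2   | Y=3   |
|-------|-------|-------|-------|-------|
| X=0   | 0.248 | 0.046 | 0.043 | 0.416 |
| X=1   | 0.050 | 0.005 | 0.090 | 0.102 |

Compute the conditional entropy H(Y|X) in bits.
1.5212 bits

H(Y|X) = H(X,Y) - H(X)

H(X,Y) = -Σ_{x,y} P(x,y) log₂ P(x,y). Per-cell terms -P(x,y)·log₂P(x,y):
  X=0: 0.4989, 0.2043, 0.1952, 0.5264
  X=1: 0.2161, 0.0382, 0.3127, 0.3359
Sum of the 8 terms: H(X,Y) = 2.3277 bits

Marginal of X (row sums):
  P(X=0) = 0.248 + 0.046 + 0.043 + 0.416 = 0.753
  P(X=1) = 0.050 + 0.005 + 0.090 + 0.102 = 0.247
H(X) = -[0.753·log₂(0.753) + 0.247·log₂(0.247)]
  = 0.3082 + 0.4983 = 0.8065 bits

H(Y|X) = H(X,Y) - H(X) = 2.3277 - 0.8065 = 1.5212 bits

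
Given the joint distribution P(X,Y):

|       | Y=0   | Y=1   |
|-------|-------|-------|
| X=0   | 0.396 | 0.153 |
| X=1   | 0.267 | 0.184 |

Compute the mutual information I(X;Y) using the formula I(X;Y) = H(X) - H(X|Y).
0.0133 bits

I(X;Y) = H(X) - H(X|Y)

Marginal of X (row sums):
  P(X=0) = 0.396 + 0.153 = 0.549
  P(X=1) = 0.267 + 0.184 = 0.451
H(X) = -[0.549·log₂(0.549) + 0.451·log₂(0.451)]
  = 0.47495 + 0.51811 = 0.99306 bits

Marginal of Y (column sums):
  P(Y=0) = 0.396 + 0.267 = 0.663
  P(Y=1) = 0.153 + 0.184 = 0.337
H(X|Y) = Σ_y P(y)·H(X|Y=y):
  Y=0: P(Y=0) = 0.663, P(X|Y=0) = (132/221, 89/221) → H(X|Y=0) = 0.97252
  Y=1: P(Y=1) = 0.337, P(X|Y=1) = (153/337, 184/337) → H(X|Y=1) = 0.99389
H(X|Y) = 0.663·0.97252 + 0.337·0.99389 = 0.97972 bits

I(X;Y) = H(X) - H(X|Y) = 0.99306 - 0.97972 = 0.0133 bits

Cross-check via I(X;Y) = H(X) + H(Y) - H(X,Y): computing H(Y) from the column sums and H(X,Y) from the 4 cells in the same way gives H(Y) = 0.92192 bits and H(X,Y) = 1.90164 bits, so
I(X;Y) = 0.99306 + 0.92192 - 1.90164 = 0.0133 bits ✓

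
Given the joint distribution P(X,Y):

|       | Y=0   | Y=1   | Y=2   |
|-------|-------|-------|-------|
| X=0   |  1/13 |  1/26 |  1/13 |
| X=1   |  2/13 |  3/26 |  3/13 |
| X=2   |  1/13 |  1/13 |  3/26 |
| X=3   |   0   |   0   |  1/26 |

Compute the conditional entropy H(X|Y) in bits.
1.5965 bits

H(X|Y) = H(X,Y) - H(Y)

H(X,Y) = -Σ_{x,y} P(x,y) log₂ P(x,y). Per-cell terms -P(x,y)·log₂P(x,y):
  X=0: 0.2846492, 0.1807861, 0.2846492
  X=1: 0.4154523, 0.3594781, 0.4881871
  X=2: 0.2846492, 0.2846492, 0.3594781
  X=3: 0.0000000, 0.0000000, 0.1807861
  (cells with P = 0 contribute 0)
Sum of the 12 terms: H(X,Y) = 3.122765 bits

Marginal of Y (column sums):
  P(Y=0) = 1/13 + 2/13 + 1/13 + 0 = 4/13
  P(Y=1) = 1/26 + 3/26 + 1/13 + 0 = 3/13
  P(Y=2) = 1/13 + 3/13 + 3/26 + 1/26 = 6/13
H(Y) = -[(4/13)·log₂(4/13) + (3/13)·log₂(3/13) + (6/13)·log₂(6/13)]
  = 0.5232122 + 0.4881871 + 0.5148356 = 1.526235 bits

H(X|Y) = H(X,Y) - H(Y) = 3.122765 - 1.526235 = 1.5965 bits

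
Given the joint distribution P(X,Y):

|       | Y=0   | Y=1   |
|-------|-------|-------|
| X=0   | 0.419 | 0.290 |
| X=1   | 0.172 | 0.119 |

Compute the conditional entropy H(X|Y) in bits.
0.8700 bits

H(X|Y) = H(X,Y) - H(Y)

H(X,Y) = -Σ_{x,y} P(x,y) log₂ P(x,y). Per-cell terms -P(x,y)·log₂P(x,y):
  X=0: 0.52584, 0.51790
  X=1: 0.43680, 0.36545
Sum of the 4 terms: H(X,Y) = 1.8460 bits

Marginal of Y (column sums):
  P(Y=0) = 0.419 + 0.172 = 0.591
  P(Y=1) = 0.290 + 0.119 = 0.409
H(Y) = -[0.591·log₂(0.591) + 0.409·log₂(0.409)]
  = 0.44843 + 0.52754 = 0.9760 bits

H(X|Y) = H(X,Y) - H(Y) = 1.8460 - 0.9760 = 0.8700 bits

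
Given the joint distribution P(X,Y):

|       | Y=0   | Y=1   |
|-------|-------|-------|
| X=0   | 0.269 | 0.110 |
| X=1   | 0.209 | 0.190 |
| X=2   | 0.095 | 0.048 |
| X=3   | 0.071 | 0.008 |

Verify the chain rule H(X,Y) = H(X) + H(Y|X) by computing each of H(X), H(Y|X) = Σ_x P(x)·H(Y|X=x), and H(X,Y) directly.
H(X) = 1.7499 bits, H(Y|X) = 0.8967 bits, H(X,Y) = 2.6467 bits

Marginal of X (row sums):
  P(X=0) = 0.269 + 0.110 = 0.379
  P(X=1) = 0.209 + 0.190 = 0.399
  P(X=2) = 0.095 + 0.048 = 0.143
  P(X=3) = 0.071 + 0.008 = 0.079
H(X) = -[0.379·log₂(0.379) + 0.399·log₂(0.399) + 0.143·log₂(0.143) + 0.079·log₂(0.079)]
  = 0.53050 + 0.52889 + 0.40125 + 0.28930 = 1.7499 bits

H(Y|X) = Σ_x P(x)·H(Y|X=x):
  X=0: P(X=0) = 0.379, P(Y|X=0) = (269/379, 110/379) → H(Y|X=0) = 0.86903
  X=1: P(X=1) = 0.399, P(Y|X=1) = (11/21, 10/21) → H(Y|X=1) = 0.99836
  X=2: P(X=2) = 0.143, P(Y|X=2) = (95/143, 48/143) → H(Y|X=2) = 0.92061
  X=3: P(X=3) = 0.079, P(Y|X=3) = (71/79, 8/79) → H(Y|X=3) = 0.47300
H(Y|X) = 0.379·0.86903 + 0.399·0.99836 + 0.143·0.92061 + 0.079·0.47300 = 0.8967 bits

H(X,Y) = -Σ_{x,y} P(x,y) log₂ P(x,y). Per-cell terms -P(x,y)·log₂P(x,y):
  X=0: 0.50957, 0.35029
  X=1: 0.47201, 0.45523
  X=2: 0.32261, 0.21028
  X=3: 0.27094, 0.05573
Sum of the 8 terms: H(X,Y) = 2.6467 bits

Chain rule check:
  H(X) + H(Y|X) = 1.7499 + 0.8967 = 2.6466 bits
  H(X,Y) = 2.6467 bits
✓ Chain rule verified (Δ = 0.0001 is 4-dp rounding noise: each of the three values was rounded independently).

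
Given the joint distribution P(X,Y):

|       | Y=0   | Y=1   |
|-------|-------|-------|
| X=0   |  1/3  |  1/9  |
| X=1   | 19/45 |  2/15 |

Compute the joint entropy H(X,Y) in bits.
1.7933 bits

H(X,Y) = -Σ_{x,y} P(x,y) log₂ P(x,y). Per-cell terms -P(x,y)·log₂P(x,y):
  X=0: 0.5283, 0.3522
  X=1: 0.5252, 0.3876
Sum of the 4 terms: H(X,Y) = 1.7933 bits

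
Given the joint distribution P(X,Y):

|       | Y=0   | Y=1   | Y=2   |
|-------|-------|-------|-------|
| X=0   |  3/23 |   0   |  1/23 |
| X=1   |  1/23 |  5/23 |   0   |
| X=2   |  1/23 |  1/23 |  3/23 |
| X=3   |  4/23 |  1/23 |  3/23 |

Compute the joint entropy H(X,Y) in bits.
3.0508 bits

H(X,Y) = -Σ_{x,y} P(x,y) log₂ P(x,y). Per-cell terms -P(x,y)·log₂P(x,y):
  X=0: 0.38330, 0.00000, 0.19668
  X=1: 0.19668, 0.47862, 0.00000
  X=2: 0.19668, 0.19668, 0.38330
  X=3: 0.43888, 0.19668, 0.38330
  (cells with P = 0 contribute 0)
Sum of the 12 terms: H(X,Y) = 3.0508 bits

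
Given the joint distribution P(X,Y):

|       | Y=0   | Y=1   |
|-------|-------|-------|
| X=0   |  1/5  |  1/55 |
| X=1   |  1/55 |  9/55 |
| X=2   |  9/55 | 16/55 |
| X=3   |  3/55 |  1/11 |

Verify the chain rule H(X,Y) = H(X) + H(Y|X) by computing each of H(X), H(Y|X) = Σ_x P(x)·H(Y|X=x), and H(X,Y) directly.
H(X) = 1.8480 bits, H(Y|X) = 0.7429 bits, H(X,Y) = 2.5909 bits

Marginal of X (row sums):
  P(X=0) = 1/5 + 1/55 = 12/55
  P(X=1) = 1/55 + 9/55 = 2/11
  P(X=2) = 9/55 + 16/55 = 5/11
  P(X=3) = 3/55 + 1/11 = 8/55
H(X) = -[(12/55)·log₂(12/55) + (2/11)·log₂(2/11) + (5/11)·log₂(5/11) + (8/55)·log₂(8/55)]
  = 0.47921 + 0.44717 + 0.51705 + 0.40456 = 1.8480 bits

H(Y|X) = Σ_x P(x)·H(Y|X=x):
  X=0: P(X=0) = 12/55, P(Y|X=0) = (11/12, 1/12) → H(Y|X=0) = 0.41382
  X=1: P(X=1) = 2/11, P(Y|X=1) = (1/10, 9/10) → H(Y|X=1) = 0.46900
  X=2: P(X=2) = 5/11, P(Y|X=2) = (9/25, 16/25) → H(Y|X=2) = 0.94268
  X=3: P(X=3) = 8/55, P(Y|X=3) = (3/8, 5/8) → H(Y|X=3) = 0.95443
H(Y|X) = (12/55)·0.41382 + (2/11)·0.46900 + (5/11)·0.94268 + (8/55)·0.95443 = 0.7429 bits

H(X,Y) = -Σ_{x,y} P(x,y) log₂ P(x,y). Per-cell terms -P(x,y)·log₂P(x,y):
  X=0: 0.46439, 0.10512
  X=1: 0.10512, 0.42733
  X=2: 0.42733, 0.51821
  X=3: 0.22889, 0.31449
Sum of the 8 terms: H(X,Y) = 2.5909 bits

Chain rule check:
  H(X) + H(Y|X) = 1.8480 + 0.7429 = 2.5909 bits
  H(X,Y) = 2.5909 bits
✓ Chain rule verified.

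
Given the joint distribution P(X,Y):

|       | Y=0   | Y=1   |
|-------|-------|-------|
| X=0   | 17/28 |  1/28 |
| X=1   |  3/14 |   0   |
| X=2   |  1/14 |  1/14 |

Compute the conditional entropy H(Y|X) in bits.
0.3418 bits

H(Y|X) = H(X,Y) - H(X)

H(X,Y) = -Σ_{x,y} P(x,y) log₂ P(x,y). Per-cell terms -P(x,y)·log₂P(x,y):
  X=0: 0.43708, 0.17169
  X=1: 0.47623, 0.00000
  X=2: 0.27195, 0.27195
  (cells with P = 0 contribute 0)
Sum of the 6 terms: H(X,Y) = 1.6289 bits

Marginal of X (row sums):
  P(X=0) = 17/28 + 1/28 = 9/14
  P(X=1) = 3/14 + 0 = 3/14
  P(X=2) = 1/14 + 1/14 = 1/7
H(X) = -[(9/14)·log₂(9/14) + (3/14)·log₂(3/14) + (1/7)·log₂(1/7)]
  = 0.40978 + 0.47623 + 0.40105 = 1.2871 bits

H(Y|X) = H(X,Y) - H(X) = 1.6289 - 1.2871 = 0.3418 bits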